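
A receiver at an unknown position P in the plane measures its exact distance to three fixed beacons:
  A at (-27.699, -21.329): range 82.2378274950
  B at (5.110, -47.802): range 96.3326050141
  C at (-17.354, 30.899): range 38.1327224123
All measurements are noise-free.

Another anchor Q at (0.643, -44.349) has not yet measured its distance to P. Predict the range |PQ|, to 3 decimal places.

eq1: (x + 27.699)² + (y + 21.329)² = 82.2378274950²
eq2: (x − 5.110)² + (y + 47.802)² = 96.3326050141²
eq3: (x + 17.354)² + (y − 30.899)² = 38.1327224123²
eq1−eq2, eq1−eq3 (x²,y² cancel):
  65.618·x − 52.946·y = -1427.928056
  20.690·x + 104.456·y = 5342.704428
det = 65.618·104.456 − -52.946·20.690 = 7949.646548
x = (-1427.928056·104.456 − -52.946·5342.704428) / 7949.646548 = 16.820770
y = (65.618·5342.704428 − -1427.928056·20.690) / 7949.646548 = 47.816140
|P − Q| = √((16.820770 − 0.643)² + (47.816140 − -44.349)²) = 93.574212

93.574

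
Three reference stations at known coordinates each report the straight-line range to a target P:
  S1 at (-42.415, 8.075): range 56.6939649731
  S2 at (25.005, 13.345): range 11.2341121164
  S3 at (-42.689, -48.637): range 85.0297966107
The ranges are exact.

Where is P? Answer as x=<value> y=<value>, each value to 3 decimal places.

eq1: (x + 42.415)² + (y − 8.075)² = 56.6939649731²
eq2: (x − 25.005)² + (y − 13.345)² = 11.2341121164²
eq3: (x + 42.689)² + (y + 48.637)² = 85.0297966107²
eq3−eq1, eq3−eq2 (x²,y² cancel):
  0.548·x + 113.424·y = 1692.190007
  135.388·x + 123.964·y = 3719.291597
det = 0.548·123.964 − 113.424·135.388 = -15288.316240
x = (1692.190007·123.964 − 113.424·3719.291597) / -15288.316240 = 13.872443
y = (0.548·3719.291597 − 1692.190007·135.388) / -15288.316240 = 14.852129

x=13.872 y=14.852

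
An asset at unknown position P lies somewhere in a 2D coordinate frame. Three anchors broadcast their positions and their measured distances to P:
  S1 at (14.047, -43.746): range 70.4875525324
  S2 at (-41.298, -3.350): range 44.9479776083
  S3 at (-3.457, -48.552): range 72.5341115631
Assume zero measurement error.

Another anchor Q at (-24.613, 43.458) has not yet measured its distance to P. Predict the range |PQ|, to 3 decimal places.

27.246

eq1: (x − 14.047)² + (y + 43.746)² = 70.4875525324²
eq2: (x + 41.298)² + (y + 3.350)² = 44.9479776083²
eq3: (x + 3.457)² + (y + 48.552)² = 72.5341115631²
eq2−eq3, eq2−eq1 (x²,y² cancel):
  75.682·x − 90.404·y = -2588.376400
  110.690·x − 80.792·y = -2553.890950
det = 75.682·-80.792 − -90.404·110.690 = 3892.318616
x = (-2588.376400·-80.792 − -90.404·-2553.890950) / 3892.318616 = -5.590974
y = (75.682·-2553.890950 − -2588.376400·110.690) / 3892.318616 = 23.950714
|P − Q| = √((-5.590974 − -24.613)² + (23.950714 − 43.458)²) = 27.246499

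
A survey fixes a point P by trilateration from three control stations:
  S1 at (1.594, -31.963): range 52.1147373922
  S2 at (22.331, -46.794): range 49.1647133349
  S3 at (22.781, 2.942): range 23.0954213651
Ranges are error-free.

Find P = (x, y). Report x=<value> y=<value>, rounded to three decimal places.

eq1: (x − 1.594)² + (y + 31.963)² = 52.1147373922²
eq2: (x − 22.331)² + (y + 46.794)² = 49.1647133349²
eq3: (x − 22.781)² + (y − 2.942)² = 23.0954213651²
eq3−eq1, eq3−eq2 (x²,y² cancel):
  -42.374·x − 69.810·y = -1686.002485
  -0.900·x − 99.472·y = 276.952123
det = -42.374·-99.472 − -69.810·-0.900 = 4152.197528
x = (-1686.002485·-99.472 − -69.810·276.952123) / 4152.197528 = 45.047006
y = (-42.374·276.952123 − -1686.002485·-0.900) / 4152.197528 = -3.191797

x=45.047 y=-3.192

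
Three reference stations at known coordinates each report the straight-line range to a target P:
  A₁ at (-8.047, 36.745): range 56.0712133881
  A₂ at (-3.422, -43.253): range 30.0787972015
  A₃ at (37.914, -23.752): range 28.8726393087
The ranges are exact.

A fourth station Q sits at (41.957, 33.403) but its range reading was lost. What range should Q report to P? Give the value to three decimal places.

59.118

eq1: (x + 8.047)² + (y − 36.745)² = 56.0712133881²
eq2: (x + 3.422)² + (y + 43.253)² = 30.0787972015²
eq3: (x − 37.914)² + (y + 23.752)² = 28.8726393087²
eq2−eq3, eq2−eq1 (x²,y² cancel):
  82.672·x + 39.002·y = 190.201547
  -9.250·x + 159.996·y = -2706.829789
det = 82.672·159.996 − 39.002·-9.250 = 13587.957812
x = (190.201547·159.996 − 39.002·-2706.829789) / 13587.957812 = 10.009102
y = (82.672·-2706.829789 − 190.201547·-9.250) / 13587.957812 = -16.339443
|P − Q| = √((10.009102 − 41.957)² + (-16.339443 − 33.403)²) = 59.118346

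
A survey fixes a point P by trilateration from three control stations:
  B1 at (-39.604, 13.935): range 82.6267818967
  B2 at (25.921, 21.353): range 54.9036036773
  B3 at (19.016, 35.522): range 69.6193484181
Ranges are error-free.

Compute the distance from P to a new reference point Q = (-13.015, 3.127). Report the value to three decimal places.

55.028

eq1: (x + 39.604)² + (y − 13.935)² = 82.6267818967²
eq2: (x − 25.921)² + (y − 21.353)² = 54.9036036773²
eq3: (x − 19.016)² + (y − 35.522)² = 69.6193484181²
eq1−eq2, eq1−eq3 (x²,y² cancel):
  131.050·x + 14.836·y = 3177.967199
  117.240·x + 43.174·y = 1841.091111
det = 131.050·43.174 − 14.836·117.240 = 3918.580060
x = (3177.967199·43.174 − 14.836·1841.091111) / 3918.580060 = 28.043609
y = (131.050·1841.091111 − 3177.967199·117.240) / 3918.580060 = -33.509558
|P − Q| = √((28.043609 − -13.015)² + (-33.509558 − 3.127)²) = 55.027691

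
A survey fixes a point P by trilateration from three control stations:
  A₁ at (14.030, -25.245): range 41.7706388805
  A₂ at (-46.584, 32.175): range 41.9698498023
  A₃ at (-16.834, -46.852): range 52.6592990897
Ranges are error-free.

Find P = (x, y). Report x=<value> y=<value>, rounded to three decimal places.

eq1: (x − 14.030)² + (y + 25.245)² = 41.7706388805²
eq2: (x + 46.584)² + (y − 32.175)² = 41.9698498023²
eq3: (x + 16.834)² + (y + 46.852)² = 52.6592990897²
eq1−eq3, eq1−eq2 (x²,y² cancel):
  -61.728·x − 43.214·y = 616.127027
  -121.228·x + 114.840·y = 2354.466736
det = -61.728·114.840 − -43.214·-121.228 = -12327.590312
x = (616.127027·114.840 − -43.214·2354.466736) / -12327.590312 = -13.993161
y = (-61.728·2354.466736 − 616.127027·-121.228) / -12327.590312 = 5.730615

x=-13.993 y=5.731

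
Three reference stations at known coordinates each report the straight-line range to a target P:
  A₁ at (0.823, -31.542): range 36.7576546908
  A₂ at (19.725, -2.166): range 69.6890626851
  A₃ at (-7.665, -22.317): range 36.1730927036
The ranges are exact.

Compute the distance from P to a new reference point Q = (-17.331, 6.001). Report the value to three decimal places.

57.616

eq1: (x − 0.823)² + (y + 31.542)² = 36.7576546908²
eq2: (x − 19.725)² + (y + 2.166)² = 69.6890626851²
eq3: (x + 7.665)² + (y + 22.317)² = 36.1730927036²
eq3−eq1, eq3−eq2 (x²,y² cancel):
  16.976·x − 18.450·y = 396.141836
  54.780·x + 40.302·y = -3711.106355
det = 16.976·40.302 − -18.450·54.780 = 1694.857752
x = (396.141836·40.302 − -18.450·-3711.106355) / 1694.857752 = -30.978767
y = (16.976·-3711.106355 − 396.141836·54.780) / 1694.857752 = -49.974926
|P − Q| = √((-30.978767 − -17.331)² + (-49.974926 − 6.001)²) = 57.615674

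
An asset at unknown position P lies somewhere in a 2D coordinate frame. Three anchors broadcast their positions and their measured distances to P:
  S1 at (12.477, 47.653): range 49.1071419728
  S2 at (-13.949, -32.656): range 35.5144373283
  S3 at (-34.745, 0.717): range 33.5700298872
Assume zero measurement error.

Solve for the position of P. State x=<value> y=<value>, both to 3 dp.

x=-1.176 y=0.482

eq1: (x − 12.477)² + (y − 47.653)² = 49.1071419728²
eq2: (x + 13.949)² + (y + 32.656)² = 35.5144373283²
eq3: (x + 34.745)² + (y − 0.717)² = 33.5700298872²
eq1−eq3, eq1−eq2 (x²,y² cancel):
  -94.444·x − 93.872·y = 65.809662
  -52.852·x − 160.618·y = -15.258867
det = -94.444·-160.618 − -93.872·-52.852 = 10208.083448
x = (65.809662·-160.618 − -93.872·-15.258867) / 10208.083448 = -1.175793
y = (-94.444·-15.258867 − 65.809662·-52.852) / 10208.083448 = 0.481901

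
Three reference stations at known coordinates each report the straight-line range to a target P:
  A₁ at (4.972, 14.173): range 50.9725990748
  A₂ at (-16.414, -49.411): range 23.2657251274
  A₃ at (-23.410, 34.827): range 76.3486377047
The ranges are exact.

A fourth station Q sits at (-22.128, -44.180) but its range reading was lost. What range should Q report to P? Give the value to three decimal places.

eq1: (x − 4.972)² + (y − 14.173)² = 50.9725990748²
eq2: (x + 16.414)² + (y + 49.411)² = 23.2657251274²
eq3: (x + 23.410)² + (y − 34.827)² = 76.3486377047²
eq2−eq1, eq2−eq3 (x²,y² cancel):
  42.772·x + 127.168·y = -4542.183495
  -13.992·x + 168.476·y = -6237.738802
det = 42.772·168.476 − 127.168·-13.992 = 8985.390128
x = (-4542.183495·168.476 − 127.168·-6237.738802) / 8985.390128 = 3.115264
y = (42.772·-6237.738802 − -4542.183495·-13.992) / 8985.390128 = -36.765771
|P − Q| = √((3.115264 − -22.128)² + (-36.765771 − -44.180)²) = 26.309564

26.310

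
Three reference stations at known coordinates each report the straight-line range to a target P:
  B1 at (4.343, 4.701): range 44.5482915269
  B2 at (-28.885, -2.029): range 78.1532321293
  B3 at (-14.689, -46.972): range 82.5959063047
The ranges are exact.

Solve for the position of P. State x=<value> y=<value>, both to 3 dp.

eq1: (x − 4.343)² + (y − 4.701)² = 44.5482915269²
eq2: (x + 28.885)² + (y + 2.029)² = 78.1532321293²
eq3: (x + 14.689)² + (y + 46.972)² = 82.5959063047²
eq3−eq1, eq3−eq2 (x²,y² cancel):
  38.064·x + 103.346·y = 2456.359005
  -28.392·x + 89.886·y = -869.519393
det = 38.064·89.886 − 103.346·-28.392 = 6355.620336
x = (2456.359005·89.886 − 103.346·-869.519393) / 6355.620336 = 48.878571
y = (38.064·-869.519393 − 2456.359005·-28.392) / 6355.620336 = 5.765536

x=48.879 y=5.766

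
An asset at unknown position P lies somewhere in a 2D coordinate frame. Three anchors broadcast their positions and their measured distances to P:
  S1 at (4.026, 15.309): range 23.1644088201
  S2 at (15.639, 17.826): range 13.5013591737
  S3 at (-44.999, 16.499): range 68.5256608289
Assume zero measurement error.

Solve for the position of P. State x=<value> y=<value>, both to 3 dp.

eq1: (x − 4.026)² + (y − 15.309)² = 23.1644088201²
eq2: (x − 15.639)² + (y − 17.826)² = 13.5013591737²
eq3: (x + 44.999)² + (y − 16.499)² = 68.5256608289²
eq2−eq3, eq2−eq1 (x²,y² cancel):
  -121.276·x − 2.654·y = -2778.697087
  -23.226·x − 5.034·y = -666.073576
det = -121.276·-5.034 − -2.654·-23.226 = 548.861580
x = (-2778.697087·-5.034 − -2.654·-666.073576) / 548.861580 = 22.264633
y = (-121.276·-666.073576 − -2778.697087·-23.226) / 548.861580 = 29.589829

x=22.265 y=29.590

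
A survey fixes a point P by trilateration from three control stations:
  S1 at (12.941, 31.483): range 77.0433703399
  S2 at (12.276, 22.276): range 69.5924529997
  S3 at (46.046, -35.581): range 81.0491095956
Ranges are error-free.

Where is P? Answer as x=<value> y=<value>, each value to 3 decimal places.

x=-34.738 y=-29.034

eq1: (x − 12.941)² + (y − 31.483)² = 77.0433703399²
eq2: (x − 12.276)² + (y − 22.276)² = 69.5924529997²
eq3: (x − 46.046)² + (y + 35.581)² = 81.0491095956²
eq3−eq1, eq3−eq2 (x²,y² cancel):
  -66.210·x + 134.128·y = -1594.315654
  -67.540·x + 115.714·y = -1013.472673
det = -66.210·115.714 − 134.128·-67.540 = 1397.581180
x = (-1594.315654·115.714 − 134.128·-1013.472673) / 1397.581180 = -34.738289
y = (-66.210·-1013.472673 − -1594.315654·-67.540) / 1397.581180 = -29.034488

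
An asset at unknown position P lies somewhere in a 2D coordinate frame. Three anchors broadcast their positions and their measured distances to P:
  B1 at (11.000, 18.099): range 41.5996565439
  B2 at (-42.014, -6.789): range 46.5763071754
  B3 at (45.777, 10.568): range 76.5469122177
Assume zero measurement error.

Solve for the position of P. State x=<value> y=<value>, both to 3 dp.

eq1: (x − 11.000)² + (y − 18.099)² = 41.5996565439²
eq2: (x + 42.014)² + (y + 6.789)² = 46.5763071754²
eq3: (x − 45.777)² + (y − 10.568)² = 76.5469122177²
eq2−eq1, eq2−eq3 (x²,y² cancel):
  106.028·x + 49.776·y = -923.871950
  175.582·x + 34.714·y = -3294.127744
det = 106.028·34.714 − 49.776·175.582 = -5059.113640
x = (-923.871950·34.714 − 49.776·-3294.127744) / -5059.113640 = -26.071210
y = (106.028·-3294.127744 − -923.871950·175.582) / -5059.113640 = 36.973768

x=-26.071 y=36.974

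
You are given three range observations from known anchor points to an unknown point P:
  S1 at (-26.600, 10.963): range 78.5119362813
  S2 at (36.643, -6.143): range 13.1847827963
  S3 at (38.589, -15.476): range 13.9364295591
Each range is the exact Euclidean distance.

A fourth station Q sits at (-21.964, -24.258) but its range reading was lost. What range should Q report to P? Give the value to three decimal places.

73.755

eq1: (x + 26.600)² + (y − 10.963)² = 78.5119362813²
eq2: (x − 36.643)² + (y + 6.143)² = 13.1847827963²
eq3: (x − 38.589)² + (y + 15.476)² = 13.9364295591²
eq1−eq3, eq1−eq2 (x²,y² cancel):
  130.378·x − 52.878·y = 6870.770198
  126.486·x − 34.212·y = 6542.984170
det = 130.378·-34.212 − -52.878·126.486 = 2227.834572
x = (6870.770198·-34.212 − -52.878·6542.984170) / 2227.834572 = 49.786967
y = (130.378·6542.984170 − 6870.770198·126.486) / 2227.834572 = -7.179639
|P − Q| = √((49.786967 − -21.964)² + (-7.179639 − -24.258)²) = 73.755486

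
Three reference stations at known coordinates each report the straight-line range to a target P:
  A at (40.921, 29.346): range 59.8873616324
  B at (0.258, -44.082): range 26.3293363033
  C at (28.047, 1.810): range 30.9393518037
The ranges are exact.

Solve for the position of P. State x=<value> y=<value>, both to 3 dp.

x=4.341 y=-18.071

eq1: (x − 40.921)² + (y − 29.346)² = 59.8873616324²
eq2: (x − 0.258)² + (y + 44.082)² = 26.3293363033²
eq3: (x − 28.047)² + (y − 1.810)² = 30.9393518037²
eq2−eq1, eq2−eq3 (x²,y² cancel):
  81.326·x + 146.856·y = -2300.835464
  55.578·x + 91.784·y = -1417.388519
det = 81.326·91.784 − 146.856·55.578 = -697.537184
x = (-2300.835464·91.784 − 146.856·-1417.388519) / -697.537184 = 4.340806
y = (81.326·-1417.388519 − -2300.835464·55.578) / -697.537184 = -18.071144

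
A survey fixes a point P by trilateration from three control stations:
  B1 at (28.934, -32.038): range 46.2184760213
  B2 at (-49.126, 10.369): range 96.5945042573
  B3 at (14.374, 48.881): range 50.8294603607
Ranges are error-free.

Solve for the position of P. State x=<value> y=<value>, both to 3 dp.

eq1: (x − 28.934)² + (y + 32.038)² = 46.2184760213²
eq2: (x + 49.126)² + (y − 10.369)² = 96.5945042573²
eq3: (x − 14.374)² + (y − 48.881)² = 50.8294603607²
eq1−eq2, eq1−eq3 (x²,y² cancel):
  -156.120·x + 84.814·y = -6537.080490
  -29.120·x + 161.838·y = 284.867722
det = -156.120·161.838 − 84.814·-29.120 = -22796.364880
x = (-6537.080490·161.838 − 84.814·284.867722) / -22796.364880 = 47.468481
y = (-156.120·284.867722 − -6537.080490·-29.120) / -22796.364880 = 10.301350

x=47.468 y=10.301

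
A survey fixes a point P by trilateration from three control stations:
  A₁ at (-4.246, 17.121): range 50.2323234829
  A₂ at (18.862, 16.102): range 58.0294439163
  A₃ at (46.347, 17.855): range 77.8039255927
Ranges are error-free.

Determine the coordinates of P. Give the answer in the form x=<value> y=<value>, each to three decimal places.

x=-13.115 y=-32.322

eq1: (x + 4.246)² + (y − 17.121)² = 50.2323234829²
eq2: (x − 18.862)² + (y − 16.102)² = 58.0294439163²
eq3: (x − 46.347)² + (y − 17.855)² = 77.8039255927²
eq1−eq2, eq1−eq3 (x²,y² cancel):
  46.216·x − 2.038·y = -540.237748
  101.186·x + 1.468·y = -1374.476238
det = 46.216·1.468 − -2.038·101.186 = 274.062156
x = (-540.237748·1.468 − -2.038·-1374.476238) / 274.062156 = -13.114731
y = (46.216·-1374.476238 − -540.237748·101.186) / 274.062156 = -32.322219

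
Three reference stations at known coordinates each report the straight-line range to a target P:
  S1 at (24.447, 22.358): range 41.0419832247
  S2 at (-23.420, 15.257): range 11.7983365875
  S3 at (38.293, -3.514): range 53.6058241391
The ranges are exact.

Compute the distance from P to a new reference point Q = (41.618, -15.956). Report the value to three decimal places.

60.634

eq1: (x − 24.447)² + (y − 22.358)² = 41.0419832247²
eq2: (x + 23.420)² + (y − 15.257)² = 11.7983365875²
eq3: (x − 38.293)² + (y + 3.514)² = 53.6058241391²
eq2−eq1, eq2−eq3 (x²,y² cancel):
  95.734·x + 14.202·y = -1228.980117
  123.426·x − 37.542·y = -2036.954039
det = 95.734·-37.542 − 14.202·123.426 = -5346.941880
x = (-1228.980117·-37.542 − 14.202·-2036.954039) / -5346.941880 = -14.039276
y = (95.734·-2036.954039 − -1228.980117·123.426) / -5346.941880 = 8.101389
|P − Q| = √((-14.039276 − 41.618)² + (8.101389 − -15.956)²) = 60.634069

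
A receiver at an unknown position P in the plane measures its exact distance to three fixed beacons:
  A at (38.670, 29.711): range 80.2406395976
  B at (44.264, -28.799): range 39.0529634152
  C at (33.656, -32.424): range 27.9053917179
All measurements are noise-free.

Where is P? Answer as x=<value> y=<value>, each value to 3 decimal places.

eq1: (x − 38.670)² + (y − 29.711)² = 80.2406395976²
eq2: (x − 44.264)² + (y + 28.799)² = 39.0529634152²
eq3: (x − 33.656)² + (y + 32.424)² = 27.9053917179²
eq1−eq3, eq1−eq2 (x²,y² cancel):
  -10.028·x − 124.270·y = 5465.779047
  11.188·x − 117.020·y = 5323.997968
det = -10.028·-117.020 − -124.270·11.188 = 2563.809320
x = (5465.779047·-117.020 − -124.270·5323.997968) / 2563.809320 = 8.584009
y = (-10.028·5323.997968 − 5465.779047·11.188) / 2563.809320 = -44.675783

x=8.584 y=-44.676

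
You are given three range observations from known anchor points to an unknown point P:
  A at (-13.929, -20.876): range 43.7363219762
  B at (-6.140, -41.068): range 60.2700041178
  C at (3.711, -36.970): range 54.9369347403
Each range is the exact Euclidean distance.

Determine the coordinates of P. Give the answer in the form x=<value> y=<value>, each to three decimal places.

eq1: (x + 13.929)² + (y + 20.876)² = 43.7363219762²
eq2: (x + 6.140)² + (y + 41.068)² = 60.2700041178²
eq3: (x − 3.711)² + (y + 36.970)² = 54.9369347403²
eq2−eq3, eq2−eq1 (x²,y² cancel):
  19.702·x + 8.196·y = 270.678795
  -15.578·x + 40.384·y = 625.151729
det = 19.702·40.384 − 8.196·-15.578 = 923.322856
x = (270.678795·40.384 − 8.196·625.151729) / 923.322856 = 6.289619
y = (19.702·625.151729 − 270.678795·-15.578) / 923.322856 = 17.906384

x=6.290 y=17.906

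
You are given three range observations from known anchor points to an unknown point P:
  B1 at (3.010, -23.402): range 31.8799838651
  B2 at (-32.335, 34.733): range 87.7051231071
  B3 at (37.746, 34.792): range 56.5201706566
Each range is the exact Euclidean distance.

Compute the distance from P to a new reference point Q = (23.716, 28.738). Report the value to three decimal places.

eq1: (x − 3.010)² + (y + 23.402)² = 31.8799838651²
eq2: (x + 32.335)² + (y − 34.733)² = 87.7051231071²
eq3: (x − 37.746)² + (y − 34.792)² = 56.5201706566²
eq3−eq2, eq3−eq1 (x²,y² cancel):
  -140.162·x − 0.118·y = -4880.969194
  -69.472·x − 116.388·y = 99.666244
det = -140.162·-116.388 − -0.118·-69.472 = 16304.977160
x = (-4880.969194·-116.388 − -0.118·99.666244) / 16304.977160 = 34.841999
y = (-140.162·99.666244 − -4880.969194·-69.472) / 16304.977160 = -21.653518
|P − Q| = √((34.841999 − 23.716)² + (-21.653518 − 28.738)²) = 51.605164

51.605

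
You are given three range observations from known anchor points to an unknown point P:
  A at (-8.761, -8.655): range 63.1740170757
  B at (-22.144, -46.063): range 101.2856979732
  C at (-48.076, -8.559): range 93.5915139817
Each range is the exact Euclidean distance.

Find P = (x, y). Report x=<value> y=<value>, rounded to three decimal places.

x=32.342 y=39.319

eq1: (x + 8.761)² + (y + 8.655)² = 63.1740170757²
eq2: (x + 22.144)² + (y + 46.063)² = 101.2856979732²
eq3: (x + 48.076)² + (y + 8.559)² = 93.5915139817²
eq2−eq1, eq2−eq3 (x²,y² cancel):
  26.766·x + 74.816·y = 3807.343621
  -51.864·x + 75.008·y = 1271.822677
det = 26.766·75.008 − 74.816·-51.864 = 5887.921152
x = (3807.343621·75.008 − 74.816·1271.822677) / 5887.921152 = 32.342238
y = (26.766·1271.822677 − 3807.343621·-51.864) / 5887.921152 = 39.318746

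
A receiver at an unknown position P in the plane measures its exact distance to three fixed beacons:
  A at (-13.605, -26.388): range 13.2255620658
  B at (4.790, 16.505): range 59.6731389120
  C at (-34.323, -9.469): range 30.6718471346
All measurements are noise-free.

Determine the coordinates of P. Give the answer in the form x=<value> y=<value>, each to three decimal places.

eq1: (x + 13.605)² + (y + 26.388)² = 13.2255620658²
eq2: (x − 4.790)² + (y − 16.505)² = 59.6731389120²
eq3: (x + 34.323)² + (y + 9.469)² = 30.6718471346²
eq3−eq1, eq3−eq2 (x²,y² cancel):
  41.436·x − 33.838·y = 379.538994
  78.226·x + 51.948·y = -3592.492466
det = 41.436·51.948 − -33.838·78.226 = 4799.528716
x = (379.538994·51.948 − -33.838·-3592.492466) / 4799.528716 = -21.220098
y = (41.436·-3592.492466 − 379.538994·78.226) / 4799.528716 = -37.201222

x=-21.220 y=-37.201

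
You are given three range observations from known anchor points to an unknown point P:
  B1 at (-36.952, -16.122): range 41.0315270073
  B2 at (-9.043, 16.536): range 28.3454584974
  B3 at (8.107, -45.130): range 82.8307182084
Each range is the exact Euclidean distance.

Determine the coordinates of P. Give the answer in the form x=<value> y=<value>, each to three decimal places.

eq1: (x + 36.952)² + (y + 16.122)² = 41.0315270073²
eq2: (x + 9.043)² + (y − 16.536)² = 28.3454584974²
eq3: (x − 8.107)² + (y + 45.130)² = 82.8307182084²
eq2−eq1, eq2−eq3 (x²,y² cancel):
  -55.818·x − 65.316·y = 390.032852
  34.300·x − 123.332·y = -4310.237657
det = -55.818·-123.332 − -65.316·34.300 = 9124.484376
x = (390.032852·-123.332 − -65.316·-4310.237657) / 9124.484376 = -36.125988
y = (-55.818·-4310.237657 − 390.032852·34.300) / 9124.484376 = 24.901212

x=-36.126 y=24.901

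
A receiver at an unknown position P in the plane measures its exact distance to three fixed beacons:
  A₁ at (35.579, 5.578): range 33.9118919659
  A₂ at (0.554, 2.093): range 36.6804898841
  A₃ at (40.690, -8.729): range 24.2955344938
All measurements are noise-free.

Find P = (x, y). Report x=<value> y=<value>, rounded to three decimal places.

eq1: (x − 35.579)² + (y − 5.578)² = 33.9118919659²
eq2: (x − 0.554)² + (y − 2.093)² = 36.6804898841²
eq3: (x − 40.690)² + (y + 8.729)² = 24.2955344938²
eq3−eq1, eq3−eq2 (x²,y² cancel):
  -10.222·x + 28.614·y = -994.635636
  -80.272·x + 21.644·y = -2482.369318
det = -10.222·21.644 − 28.614·-80.272 = 2075.658040
x = (-994.635636·21.644 − 28.614·-2482.369318) / 2075.658040 = 23.849122
y = (-10.222·-2482.369318 − -994.635636·-80.272) / 2075.658040 = -26.240648

x=23.849 y=-26.241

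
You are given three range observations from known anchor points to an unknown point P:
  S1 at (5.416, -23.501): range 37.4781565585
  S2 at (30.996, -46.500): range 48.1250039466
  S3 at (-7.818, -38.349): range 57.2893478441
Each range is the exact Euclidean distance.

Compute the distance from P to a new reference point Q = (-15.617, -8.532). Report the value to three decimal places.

eq1: (x − 5.416)² + (y + 23.501)² = 37.4781565585²
eq2: (x − 30.996)² + (y + 46.500)² = 48.1250039466²
eq3: (x + 7.818)² + (y + 38.349)² = 57.2893478441²
eq1−eq3, eq1−eq2 (x²,y² cancel):
  -26.468·x − 29.696·y = -927.320289
  51.160·x − 45.998·y = 1629.968173
det = -26.468·-45.998 − -29.696·51.160 = 2736.722424
x = (-927.320289·-45.998 − -29.696·1629.968173) / 2736.722424 = 33.272798
y = (-26.468·1629.968173 − -927.320289·51.160) / 2736.722424 = 1.571116
|P − Q| = √((33.272798 − -15.617)² + (1.571116 − -8.532)²) = 49.922794

49.923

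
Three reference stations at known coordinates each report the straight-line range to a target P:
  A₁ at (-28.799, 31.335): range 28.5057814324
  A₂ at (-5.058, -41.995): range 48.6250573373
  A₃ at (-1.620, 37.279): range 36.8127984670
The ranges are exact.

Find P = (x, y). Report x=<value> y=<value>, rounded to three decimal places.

eq1: (x + 28.799)² + (y − 31.335)² = 28.5057814324²
eq2: (x + 5.058)² + (y + 41.995)² = 48.6250573373²
eq3: (x + 1.620)² + (y − 37.279)² = 36.8127984670²
eq2−eq1, eq2−eq3 (x²,y² cancel):
  -47.482·x + 146.660·y = 1573.917863
  6.876·x + 158.548·y = 612.398922
det = -47.482·158.548 − 146.660·6.876 = -8536.610296
x = (1573.917863·158.548 − 146.660·612.398922) / -8536.610296 = -18.710835
y = (-47.482·612.398922 − 1573.917863·6.876) / -8536.610296 = 4.674008

x=-18.711 y=4.674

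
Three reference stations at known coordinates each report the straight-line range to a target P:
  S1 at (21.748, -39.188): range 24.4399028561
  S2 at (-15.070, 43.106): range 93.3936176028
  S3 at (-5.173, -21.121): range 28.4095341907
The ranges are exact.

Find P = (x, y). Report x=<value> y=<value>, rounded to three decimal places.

x=-0.567 y=-49.155

eq1: (x − 21.748)² + (y + 39.188)² = 24.4399028561²
eq2: (x + 15.070)² + (y − 43.106)² = 93.3936176028²
eq3: (x + 5.173)² + (y + 21.121)² = 28.4095341907²
eq1−eq3, eq1−eq2 (x²,y² cancel):
  -53.842·x + 36.134·y = -1745.611059
  -73.636·x + 164.588·y = -8048.501669
det = -53.842·164.588 − 36.134·-73.636 = -6200.983872
x = (-1745.611059·164.588 − 36.134·-8048.501669) / -6200.983872 = -0.567317
y = (-53.842·-8048.501669 − -1745.611059·-73.636) / -6200.983872 = -49.154718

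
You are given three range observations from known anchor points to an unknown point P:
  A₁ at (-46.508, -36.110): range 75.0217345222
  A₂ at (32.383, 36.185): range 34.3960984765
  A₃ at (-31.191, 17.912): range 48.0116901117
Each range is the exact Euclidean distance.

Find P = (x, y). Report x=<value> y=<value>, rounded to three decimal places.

eq1: (x + 46.508)² + (y + 36.110)² = 75.0217345222²
eq2: (x − 32.383)² + (y − 36.185)² = 34.3960984765²
eq3: (x + 31.191)² + (y − 17.912)² = 48.0116901117²
eq1−eq3, eq1−eq2 (x²,y² cancel):
  30.634·x + 108.044·y = 1149.930324
  157.782·x + 144.590·y = 3336.255810
det = 30.634·144.590 − 108.044·157.782 = -12618.028348
x = (1149.930324·144.590 − 108.044·3336.255810) / -12618.028348 = 15.390201
y = (30.634·3336.255810 − 1149.930324·157.782) / -12618.028348 = 6.279543

x=15.390 y=6.280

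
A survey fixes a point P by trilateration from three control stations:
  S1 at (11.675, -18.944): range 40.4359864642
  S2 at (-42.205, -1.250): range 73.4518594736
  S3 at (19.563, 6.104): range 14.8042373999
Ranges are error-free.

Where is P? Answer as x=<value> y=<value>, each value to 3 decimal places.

x=28.759 y=17.706

eq1: (x − 11.675)² + (y + 18.944)² = 40.4359864642²
eq2: (x + 42.205)² + (y + 1.250)² = 73.4518594736²
eq3: (x − 19.563)² + (y − 6.104)² = 14.8042373999²
eq1−eq2, eq1−eq3 (x²,y² cancel):
  -107.760·x + 35.388·y = -2472.462895
  15.776·x + 50.096·y = 1340.692580
det = -107.760·50.096 − 35.388·15.776 = -5956.626048
x = (-2472.462895·50.096 − 35.388·1340.692580) / -5956.626048 = 28.758718
y = (-107.760·1340.692580 − -2472.462895·15.776) / -5956.626048 = 17.705905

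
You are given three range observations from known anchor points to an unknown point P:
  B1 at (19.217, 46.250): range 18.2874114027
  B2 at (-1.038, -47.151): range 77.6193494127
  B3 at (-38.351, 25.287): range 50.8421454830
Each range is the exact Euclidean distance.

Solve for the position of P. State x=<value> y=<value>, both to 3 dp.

eq1: (x − 19.217)² + (y − 46.250)² = 18.2874114027²
eq2: (x + 1.038)² + (y + 47.151)² = 77.6193494127²
eq3: (x + 38.351)² + (y − 25.287)² = 50.8421454830²
eq3−eq1, eq3−eq2 (x²,y² cancel):
  115.136·x + 41.926·y = 2648.618361
  74.626·x − 144.876·y = -3325.776971
det = 115.136·-144.876 − 41.926·74.626 = -19809.212812
x = (2648.618361·-144.876 − 41.926·-3325.776971) / -19809.212812 = 12.331874
y = (115.136·-3325.776971 − 2648.618361·74.626) / -19809.212812 = 29.308204

x=12.332 y=29.308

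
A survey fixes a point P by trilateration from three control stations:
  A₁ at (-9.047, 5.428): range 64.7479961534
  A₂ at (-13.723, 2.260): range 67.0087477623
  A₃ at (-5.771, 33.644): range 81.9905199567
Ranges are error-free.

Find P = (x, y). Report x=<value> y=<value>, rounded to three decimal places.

eq1: (x + 9.047)² + (y − 5.428)² = 64.7479961534²
eq2: (x + 13.723)² + (y − 2.260)² = 67.0087477623²
eq3: (x + 5.771)² + (y − 33.644)² = 81.9905199567²
eq3−eq2, eq3−eq1 (x²,y² cancel):
  -15.904·x − 62.768·y = 1260.478238
  -6.552·x − 56.432·y = 1476.230573
det = -15.904·-56.432 − -62.768·-6.552 = 486.238592
x = (1260.478238·-56.432 − -62.768·1476.230573) / 486.238592 = 44.276067
y = (-15.904·1476.230573 − 1260.478238·-6.552) / 486.238592 = -31.300102

x=44.276 y=-31.300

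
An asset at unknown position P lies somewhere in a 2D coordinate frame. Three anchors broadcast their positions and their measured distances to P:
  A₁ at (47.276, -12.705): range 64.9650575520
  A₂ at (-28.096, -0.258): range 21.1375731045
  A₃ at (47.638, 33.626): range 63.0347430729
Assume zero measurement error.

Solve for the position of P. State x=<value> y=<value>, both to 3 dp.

x=-12.129 y=13.593

eq1: (x − 47.276)² + (y + 12.705)² = 64.9650575520²
eq2: (x + 28.096)² + (y + 0.258)² = 21.1375731045²
eq3: (x − 47.638)² + (y − 33.626)² = 63.0347430729²
eq3−eq1, eq3−eq2 (x²,y² cancel):
  -0.724·x − 92.662·y = -1250.729587
  -151.468·x − 67.768·y = 915.946698
det = -0.724·-67.768 − -92.662·-151.468 = -13986.263784
x = (-1250.729587·-67.768 − -92.662·915.946698) / -13986.263784 = -12.128535
y = (-0.724·915.946698 − -1250.729587·-151.468) / -13986.263784 = 13.592526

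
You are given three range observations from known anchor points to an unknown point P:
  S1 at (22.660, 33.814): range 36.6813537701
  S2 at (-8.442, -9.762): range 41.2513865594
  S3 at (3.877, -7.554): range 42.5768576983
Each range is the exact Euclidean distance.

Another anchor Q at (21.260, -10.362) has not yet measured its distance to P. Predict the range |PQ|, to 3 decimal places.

eq1: (x − 22.660)² + (y − 33.814)² = 36.6813537701²
eq2: (x + 8.442)² + (y + 9.762)² = 41.2513865594²
eq3: (x − 3.877)² + (y + 7.554)² = 42.5768576983²
eq1−eq2, eq1−eq3 (x²,y² cancel):
  -62.204·x − 87.152·y = -1846.453367
  -37.566·x − 82.736·y = -2052.035248
det = -62.204·-82.736 − -87.152·-37.566 = 1872.558112
x = (-1846.453367·-82.736 − -87.152·-2052.035248) / 1872.558112 = -13.922564
y = (-62.204·-2052.035248 − -1846.453367·-37.566) / 1872.558112 = 31.123698
|P − Q| = √((-13.922564 − 21.260)² + (31.123698 − -10.362)²) = 54.395551

54.396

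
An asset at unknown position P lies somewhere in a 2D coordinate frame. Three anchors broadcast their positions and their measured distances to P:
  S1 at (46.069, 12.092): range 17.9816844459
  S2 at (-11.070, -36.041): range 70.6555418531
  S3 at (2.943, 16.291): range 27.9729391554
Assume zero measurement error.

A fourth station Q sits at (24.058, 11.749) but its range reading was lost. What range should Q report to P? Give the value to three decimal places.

11.348

eq1: (x − 46.069)² + (y − 12.092)² = 17.9816844459²
eq2: (x + 11.070)² + (y + 36.041)² = 70.6555418531²
eq3: (x − 2.943)² + (y − 16.291)² = 27.9729391554²
eq3−eq1, eq3−eq2 (x²,y² cancel):
  86.252·x − 8.398·y = 2453.655644
  -28.026·x − 104.664·y = -3062.279619
det = 86.252·-104.664 − -8.398·-28.026 = -9262.841676
x = (2453.655644·-104.664 − -8.398·-3062.279619) / -9262.841676 = 30.501054
y = (86.252·-3062.279619 − 2453.655644·-28.026) / -9262.841676 = 21.090891
|P − Q| = √((30.501054 − 24.058)² + (21.090891 − 11.749)²) = 11.348299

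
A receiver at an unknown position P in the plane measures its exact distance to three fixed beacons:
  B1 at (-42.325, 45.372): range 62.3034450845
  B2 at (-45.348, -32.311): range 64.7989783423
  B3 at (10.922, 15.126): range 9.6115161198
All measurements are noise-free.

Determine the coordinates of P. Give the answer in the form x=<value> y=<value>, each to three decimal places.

eq1: (x + 42.325)² + (y − 45.372)² = 62.3034450845²
eq2: (x + 45.348)² + (y + 32.311)² = 64.7989783423²
eq3: (x − 10.922)² + (y − 15.126)² = 9.6115161198²
eq1−eq3, eq1−eq2 (x²,y² cancel):
  106.494·x − 60.492·y = 287.399978
  -6.046·x − 155.366·y = -1066.770509
det = 106.494·-155.366 − -60.492·-6.046 = -16911.281436
x = (287.399978·-155.366 − -60.492·-1066.770509) / -16911.281436 = 6.456239
y = (106.494·-1066.770509 − 287.399978·-6.046) / -16911.281436 = 6.614936

x=6.456 y=6.615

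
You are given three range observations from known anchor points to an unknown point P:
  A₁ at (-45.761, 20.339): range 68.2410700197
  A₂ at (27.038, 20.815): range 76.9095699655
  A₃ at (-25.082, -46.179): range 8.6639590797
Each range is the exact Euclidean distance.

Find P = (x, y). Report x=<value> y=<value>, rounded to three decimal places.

eq1: (x + 45.761)² + (y − 20.339)² = 68.2410700197²
eq2: (x − 27.038)² + (y − 20.815)² = 76.9095699655²
eq3: (x + 25.082)² + (y + 46.179)² = 8.6639590797²
eq2−eq3, eq2−eq1 (x²,y² cancel):
  -104.240·x − 133.988·y = 7437.306861
  -145.598·x − 0.952·y = 2601.664688
det = -104.240·-0.952 − -133.988·-145.598 = -19409.148344
x = (7437.306861·-0.952 − -133.988·2601.664688) / -19409.148344 = -17.595390
y = (-104.240·2601.664688 − 7437.306861·-145.598) / -19409.148344 = -41.818397

x=-17.595 y=-41.818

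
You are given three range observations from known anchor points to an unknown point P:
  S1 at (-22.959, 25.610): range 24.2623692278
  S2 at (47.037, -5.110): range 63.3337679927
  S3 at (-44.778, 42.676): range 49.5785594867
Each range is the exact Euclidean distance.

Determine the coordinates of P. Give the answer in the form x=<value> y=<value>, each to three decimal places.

eq1: (x + 22.959)² + (y − 25.610)² = 24.2623692278²
eq2: (x − 47.037)² + (y + 5.110)² = 63.3337679927²
eq3: (x + 44.778)² + (y − 42.676)² = 49.5785594867²
eq2−eq3, eq2−eq1 (x²,y² cancel):
  -183.630·x + 95.572·y = 3140.851398
  -139.992·x + 61.440·y = 2366.899920
det = -183.630·61.440 − 95.572·-139.992 = 2097.088224
x = (3140.851398·61.440 − 95.572·2366.899920) / 2097.088224 = -15.848379
y = (-183.630·2366.899920 − 3140.851398·-139.992) / 2097.088224 = 2.412982

x=-15.848 y=2.413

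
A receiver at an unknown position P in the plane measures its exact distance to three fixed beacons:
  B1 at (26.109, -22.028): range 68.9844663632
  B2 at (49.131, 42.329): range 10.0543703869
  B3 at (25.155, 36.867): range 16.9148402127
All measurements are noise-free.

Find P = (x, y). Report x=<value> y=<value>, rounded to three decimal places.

x=39.630 y=45.618

eq1: (x − 26.109)² + (y + 22.028)² = 68.9844663632²
eq2: (x − 49.131)² + (y − 42.329)² = 10.0543703869²
eq3: (x − 25.155)² + (y − 36.867)² = 16.9148402127²
eq3−eq1, eq3−eq2 (x²,y² cancel):
  1.908·x − 117.790·y = -5297.781829
  47.952·x + 10.924·y = 2398.671144
det = 1.908·10.924 − -117.790·47.952 = 5669.109072
x = (-5297.781829·10.924 − -117.790·2398.671144) / 5669.109072 = 39.629949
y = (1.908·2398.671144 − -5297.781829·47.952) / 5669.109072 = 45.618438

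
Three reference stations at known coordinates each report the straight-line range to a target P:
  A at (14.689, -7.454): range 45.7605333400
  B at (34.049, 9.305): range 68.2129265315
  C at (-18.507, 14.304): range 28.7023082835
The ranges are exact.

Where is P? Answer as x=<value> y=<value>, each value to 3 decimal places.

x=-30.884 y=-11.593

eq1: (x − 14.689)² + (y + 7.454)² = 45.7605333400²
eq2: (x − 34.049)² + (y − 9.305)² = 68.2129265315²
eq3: (x + 18.507)² + (y − 14.304)² = 28.7023082835²
eq2−eq3, eq2−eq1 (x²,y² cancel):
  -105.112·x + 9.998·y = 3130.376884
  -38.720·x − 33.518·y = 1584.388345
det = -105.112·-33.518 − 9.998·-38.720 = 3910.266576
x = (3130.376884·-33.518 − 9.998·1584.388345) / 3910.266576 = -30.884004
y = (-105.112·1584.388345 − 3130.376884·-38.720) / 3910.266576 = -11.592569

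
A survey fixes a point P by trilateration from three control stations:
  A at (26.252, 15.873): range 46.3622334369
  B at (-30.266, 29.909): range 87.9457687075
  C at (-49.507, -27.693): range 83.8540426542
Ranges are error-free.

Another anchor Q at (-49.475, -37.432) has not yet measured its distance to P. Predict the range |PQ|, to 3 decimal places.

84.145

eq1: (x − 26.252)² + (y − 15.873)² = 46.3622334369²
eq2: (x + 30.266)² + (y − 29.909)² = 87.9457687075²
eq3: (x + 49.507)² + (y + 27.693)² = 83.8540426542²
eq2−eq3, eq2−eq1 (x²,y² cancel):
  -38.482·x − 115.204·y = 2110.224025
  113.036·x − 28.072·y = 4715.542140
det = -38.482·-28.072 − -115.204·113.036 = 14102.466048
x = (2110.224025·-28.072 − -115.204·4715.542140) / 14102.466048 = 34.321026
y = (-38.482·4715.542140 − 2110.224025·113.036) / 14102.466048 = -29.781655
|P − Q| = √((34.321026 − -49.475)² + (-29.781655 − -37.432)²) = 84.144529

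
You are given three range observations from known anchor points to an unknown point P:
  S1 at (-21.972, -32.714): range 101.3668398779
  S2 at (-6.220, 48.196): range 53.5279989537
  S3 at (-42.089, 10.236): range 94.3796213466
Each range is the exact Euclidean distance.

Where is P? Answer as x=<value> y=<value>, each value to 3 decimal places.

x=46.907 y=41.656

eq1: (x + 21.972)² + (y + 32.714)² = 101.3668398779²
eq2: (x + 6.220)² + (y − 48.196)² = 53.5279989537²
eq3: (x + 42.089)² + (y − 10.236)² = 94.3796213466²
eq2−eq3, eq2−eq1 (x²,y² cancel):
  -71.738·x − 75.920·y = -6527.549453
  -31.504·x − 161.820·y = -8218.557791
det = -71.738·-161.820 − -75.920·-31.504 = 9216.859480
x = (-6527.549453·-161.820 − -75.920·-8218.557791) / 9216.859480 = 46.906991
y = (-71.738·-8218.557791 − -6527.549453·-31.504) / 9216.859480 = 41.656161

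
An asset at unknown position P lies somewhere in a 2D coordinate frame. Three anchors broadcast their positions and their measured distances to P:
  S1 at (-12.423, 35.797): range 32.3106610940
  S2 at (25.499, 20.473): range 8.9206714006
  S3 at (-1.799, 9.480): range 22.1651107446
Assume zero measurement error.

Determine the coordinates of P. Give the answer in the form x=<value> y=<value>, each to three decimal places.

eq1: (x + 12.423)² + (y − 35.797)² = 32.3106610940²
eq2: (x − 25.499)² + (y − 20.473)² = 8.9206714006²
eq3: (x + 1.799)² + (y − 9.480)² = 22.1651107446²
eq2−eq3, eq2−eq1 (x²,y² cancel):
  -54.596·x − 21.986·y = -1387.949685
  -75.844·x + 30.648·y = -597.987034
det = -54.596·30.648 − -21.986·-75.844 = -3340.764392
x = (-1387.949685·30.648 − -21.986·-597.987034) / -3340.764392 = 16.668408
y = (-54.596·-597.987034 − -1387.949685·-75.844) / -3340.764392 = 21.737527

x=16.668 y=21.738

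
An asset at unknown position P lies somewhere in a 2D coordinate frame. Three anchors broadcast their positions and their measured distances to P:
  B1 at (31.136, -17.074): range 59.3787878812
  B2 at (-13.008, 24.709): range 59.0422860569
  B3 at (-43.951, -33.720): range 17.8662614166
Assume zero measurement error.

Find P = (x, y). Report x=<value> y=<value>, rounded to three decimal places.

x=-26.105 y=-32.862

eq1: (x − 31.136)² + (y + 17.074)² = 59.3787878812²
eq2: (x + 13.008)² + (y − 24.709)² = 59.0422860569²
eq3: (x + 43.951)² + (y + 33.720)² = 17.8662614166²
eq1−eq3, eq1−eq2 (x²,y² cancel):
  -150.174·x − 33.292·y = 5014.393982
  -88.288·x + 83.566·y = -441.380320
det = -150.174·83.566 − -33.292·-88.288 = -15488.724580
x = (5014.393982·83.566 − -33.292·-441.380320) / -15488.724580 = -26.105340
y = (-150.174·-441.380320 − 5014.393982·-88.288) / -15488.724580 = -32.862271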